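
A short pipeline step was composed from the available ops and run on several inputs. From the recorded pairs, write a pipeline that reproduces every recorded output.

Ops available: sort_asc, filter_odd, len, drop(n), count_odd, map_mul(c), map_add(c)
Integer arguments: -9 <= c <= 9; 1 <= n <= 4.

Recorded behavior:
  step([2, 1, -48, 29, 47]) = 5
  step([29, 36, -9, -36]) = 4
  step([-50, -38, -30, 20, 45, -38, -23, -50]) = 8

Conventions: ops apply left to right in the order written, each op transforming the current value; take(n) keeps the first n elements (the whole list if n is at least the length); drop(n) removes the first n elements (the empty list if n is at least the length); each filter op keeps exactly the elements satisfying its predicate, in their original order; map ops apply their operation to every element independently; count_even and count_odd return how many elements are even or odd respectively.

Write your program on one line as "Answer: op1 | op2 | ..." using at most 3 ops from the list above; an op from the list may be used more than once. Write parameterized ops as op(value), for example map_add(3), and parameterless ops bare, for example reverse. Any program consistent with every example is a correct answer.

map_mul(-6) | map_add(9) | count_odd

Check, running the answer program on each example:
  [2, 1, -48, 29, 47] -> [-12, -6, 288, -174, -282] -> [-3, 3, 297, -165, -273] -> 5
  [29, 36, -9, -36] -> [-174, -216, 54, 216] -> [-165, -207, 63, 225] -> 4
  [-50, -38, -30, 20, 45, -38, -23, -50] -> [300, 228, 180, -120, -270, 228, 138, 300] -> [309, 237, 189, -111, -261, 237, 147, 309] -> 8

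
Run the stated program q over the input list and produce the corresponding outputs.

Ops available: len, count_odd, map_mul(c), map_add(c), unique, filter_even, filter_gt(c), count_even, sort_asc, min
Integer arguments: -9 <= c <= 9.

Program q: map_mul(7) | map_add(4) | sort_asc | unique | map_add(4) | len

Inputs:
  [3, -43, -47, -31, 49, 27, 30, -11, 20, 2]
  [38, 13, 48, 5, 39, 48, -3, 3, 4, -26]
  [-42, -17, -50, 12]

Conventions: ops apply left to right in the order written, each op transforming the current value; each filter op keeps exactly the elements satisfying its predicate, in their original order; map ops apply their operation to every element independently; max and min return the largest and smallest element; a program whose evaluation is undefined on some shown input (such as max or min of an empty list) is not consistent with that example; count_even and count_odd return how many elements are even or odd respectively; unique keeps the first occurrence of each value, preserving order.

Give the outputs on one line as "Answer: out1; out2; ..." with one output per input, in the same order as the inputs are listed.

10; 9; 4

Execution, op by op:
  [3, -43, -47, -31, 49, 27, 30, -11, 20, 2] -> [21, -301, -329, -217, 343, 189, 210, -77, 140, 14] -> [25, -297, -325, -213, 347, 193, 214, -73, 144, 18] -> [-325, -297, -213, -73, 18, 25, 144, 193, 214, 347] -> [-325, -297, -213, -73, 18, 25, 144, 193, 214, 347] -> [-321, -293, -209, -69, 22, 29, 148, 197, 218, 351] -> 10
  [38, 13, 48, 5, 39, 48, -3, 3, 4, -26] -> [266, 91, 336, 35, 273, 336, -21, 21, 28, -182] -> [270, 95, 340, 39, 277, 340, -17, 25, 32, -178] -> [-178, -17, 25, 32, 39, 95, 270, 277, 340, 340] -> [-178, -17, 25, 32, 39, 95, 270, 277, 340] -> [-174, -13, 29, 36, 43, 99, 274, 281, 344] -> 9
  [-42, -17, -50, 12] -> [-294, -119, -350, 84] -> [-290, -115, -346, 88] -> [-346, -290, -115, 88] -> [-346, -290, -115, 88] -> [-342, -286, -111, 92] -> 4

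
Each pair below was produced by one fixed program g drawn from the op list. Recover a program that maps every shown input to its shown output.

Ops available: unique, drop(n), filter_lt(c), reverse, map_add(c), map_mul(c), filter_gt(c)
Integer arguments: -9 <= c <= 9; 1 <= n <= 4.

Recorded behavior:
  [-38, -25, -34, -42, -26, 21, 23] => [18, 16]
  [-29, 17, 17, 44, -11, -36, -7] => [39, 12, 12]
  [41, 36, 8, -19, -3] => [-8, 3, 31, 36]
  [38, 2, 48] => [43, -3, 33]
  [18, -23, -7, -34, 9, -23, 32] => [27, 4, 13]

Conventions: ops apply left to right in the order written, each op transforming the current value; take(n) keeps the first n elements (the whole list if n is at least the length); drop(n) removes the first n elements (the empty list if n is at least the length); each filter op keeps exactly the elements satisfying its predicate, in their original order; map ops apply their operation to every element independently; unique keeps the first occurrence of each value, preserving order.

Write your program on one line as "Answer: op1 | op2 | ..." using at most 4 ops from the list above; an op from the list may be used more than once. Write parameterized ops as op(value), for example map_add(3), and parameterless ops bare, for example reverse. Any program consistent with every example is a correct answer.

map_add(-5) | reverse | filter_gt(-9)

Check, running the answer program on each example:
  [-38, -25, -34, -42, -26, 21, 23] -> [-43, -30, -39, -47, -31, 16, 18] -> [18, 16, -31, -47, -39, -30, -43] -> [18, 16]
  [-29, 17, 17, 44, -11, -36, -7] -> [-34, 12, 12, 39, -16, -41, -12] -> [-12, -41, -16, 39, 12, 12, -34] -> [39, 12, 12]
  [41, 36, 8, -19, -3] -> [36, 31, 3, -24, -8] -> [-8, -24, 3, 31, 36] -> [-8, 3, 31, 36]
  [38, 2, 48] -> [33, -3, 43] -> [43, -3, 33] -> [43, -3, 33]
  [18, -23, -7, -34, 9, -23, 32] -> [13, -28, -12, -39, 4, -28, 27] -> [27, -28, 4, -39, -12, -28, 13] -> [27, 4, 13]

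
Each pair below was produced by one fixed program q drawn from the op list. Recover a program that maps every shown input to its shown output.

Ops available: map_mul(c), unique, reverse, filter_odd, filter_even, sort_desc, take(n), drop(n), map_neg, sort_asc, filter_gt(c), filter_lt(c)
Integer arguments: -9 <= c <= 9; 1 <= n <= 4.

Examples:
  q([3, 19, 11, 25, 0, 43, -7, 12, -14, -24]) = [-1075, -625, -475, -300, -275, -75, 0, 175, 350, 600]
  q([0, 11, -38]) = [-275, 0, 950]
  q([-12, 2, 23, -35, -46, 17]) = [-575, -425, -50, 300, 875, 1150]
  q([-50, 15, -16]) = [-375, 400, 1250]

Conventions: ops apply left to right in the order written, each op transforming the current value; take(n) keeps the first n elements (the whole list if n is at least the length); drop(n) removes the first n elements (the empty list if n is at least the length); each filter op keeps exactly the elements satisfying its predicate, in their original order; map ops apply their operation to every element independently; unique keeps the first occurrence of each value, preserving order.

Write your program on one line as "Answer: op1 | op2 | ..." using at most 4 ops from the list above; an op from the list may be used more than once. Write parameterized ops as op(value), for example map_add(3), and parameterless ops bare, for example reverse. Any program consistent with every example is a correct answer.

map_mul(-5) | map_mul(5) | sort_asc

Check, running the answer program on each example:
  [3, 19, 11, 25, 0, 43, -7, 12, -14, -24] -> [-15, -95, -55, -125, 0, -215, 35, -60, 70, 120] -> [-75, -475, -275, -625, 0, -1075, 175, -300, 350, 600] -> [-1075, -625, -475, -300, -275, -75, 0, 175, 350, 600]
  [0, 11, -38] -> [0, -55, 190] -> [0, -275, 950] -> [-275, 0, 950]
  [-12, 2, 23, -35, -46, 17] -> [60, -10, -115, 175, 230, -85] -> [300, -50, -575, 875, 1150, -425] -> [-575, -425, -50, 300, 875, 1150]
  [-50, 15, -16] -> [250, -75, 80] -> [1250, -375, 400] -> [-375, 400, 1250]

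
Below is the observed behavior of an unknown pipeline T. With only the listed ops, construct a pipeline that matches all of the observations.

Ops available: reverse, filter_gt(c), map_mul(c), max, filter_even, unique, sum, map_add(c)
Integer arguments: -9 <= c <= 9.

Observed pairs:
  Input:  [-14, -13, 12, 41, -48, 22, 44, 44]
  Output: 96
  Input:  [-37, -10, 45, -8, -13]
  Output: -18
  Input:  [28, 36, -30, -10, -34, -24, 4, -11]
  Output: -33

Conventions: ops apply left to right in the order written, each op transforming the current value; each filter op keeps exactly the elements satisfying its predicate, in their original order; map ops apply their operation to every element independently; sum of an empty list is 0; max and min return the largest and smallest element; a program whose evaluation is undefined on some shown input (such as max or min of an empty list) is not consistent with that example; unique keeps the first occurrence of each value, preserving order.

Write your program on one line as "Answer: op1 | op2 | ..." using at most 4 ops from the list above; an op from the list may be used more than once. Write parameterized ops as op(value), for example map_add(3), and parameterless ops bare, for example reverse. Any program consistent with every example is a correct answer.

map_add(4) | reverse | map_add(-3) | sum

Check, running the answer program on each example:
  [-14, -13, 12, 41, -48, 22, 44, 44] -> [-10, -9, 16, 45, -44, 26, 48, 48] -> [48, 48, 26, -44, 45, 16, -9, -10] -> [45, 45, 23, -47, 42, 13, -12, -13] -> 96
  [-37, -10, 45, -8, -13] -> [-33, -6, 49, -4, -9] -> [-9, -4, 49, -6, -33] -> [-12, -7, 46, -9, -36] -> -18
  [28, 36, -30, -10, -34, -24, 4, -11] -> [32, 40, -26, -6, -30, -20, 8, -7] -> [-7, 8, -20, -30, -6, -26, 40, 32] -> [-10, 5, -23, -33, -9, -29, 37, 29] -> -33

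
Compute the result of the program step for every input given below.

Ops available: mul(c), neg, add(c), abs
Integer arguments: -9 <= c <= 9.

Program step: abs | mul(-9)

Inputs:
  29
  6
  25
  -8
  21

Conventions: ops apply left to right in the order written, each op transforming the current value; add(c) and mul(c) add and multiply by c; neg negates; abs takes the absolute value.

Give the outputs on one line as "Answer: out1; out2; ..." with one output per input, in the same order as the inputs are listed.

Execution, op by op:
  29 -> 29 -> -261
  6 -> 6 -> -54
  25 -> 25 -> -225
  -8 -> 8 -> -72
  21 -> 21 -> -189

-261; -54; -225; -72; -189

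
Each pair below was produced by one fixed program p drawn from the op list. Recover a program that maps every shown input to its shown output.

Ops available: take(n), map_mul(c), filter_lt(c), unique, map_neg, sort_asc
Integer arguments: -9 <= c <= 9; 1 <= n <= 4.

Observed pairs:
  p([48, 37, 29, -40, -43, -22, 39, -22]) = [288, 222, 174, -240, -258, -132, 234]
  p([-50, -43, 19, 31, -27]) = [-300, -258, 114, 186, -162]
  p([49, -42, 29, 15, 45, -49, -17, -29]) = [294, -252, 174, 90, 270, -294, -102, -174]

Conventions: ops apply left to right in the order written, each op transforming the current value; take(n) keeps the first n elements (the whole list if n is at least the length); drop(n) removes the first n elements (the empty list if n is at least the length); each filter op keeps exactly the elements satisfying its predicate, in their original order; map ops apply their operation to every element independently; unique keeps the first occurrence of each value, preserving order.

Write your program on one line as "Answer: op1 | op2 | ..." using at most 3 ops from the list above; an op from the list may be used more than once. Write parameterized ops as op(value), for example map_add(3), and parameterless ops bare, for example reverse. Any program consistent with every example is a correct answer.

unique | map_mul(-6) | map_neg

Check, running the answer program on each example:
  [48, 37, 29, -40, -43, -22, 39, -22] -> [48, 37, 29, -40, -43, -22, 39] -> [-288, -222, -174, 240, 258, 132, -234] -> [288, 222, 174, -240, -258, -132, 234]
  [-50, -43, 19, 31, -27] -> [-50, -43, 19, 31, -27] -> [300, 258, -114, -186, 162] -> [-300, -258, 114, 186, -162]
  [49, -42, 29, 15, 45, -49, -17, -29] -> [49, -42, 29, 15, 45, -49, -17, -29] -> [-294, 252, -174, -90, -270, 294, 102, 174] -> [294, -252, 174, 90, 270, -294, -102, -174]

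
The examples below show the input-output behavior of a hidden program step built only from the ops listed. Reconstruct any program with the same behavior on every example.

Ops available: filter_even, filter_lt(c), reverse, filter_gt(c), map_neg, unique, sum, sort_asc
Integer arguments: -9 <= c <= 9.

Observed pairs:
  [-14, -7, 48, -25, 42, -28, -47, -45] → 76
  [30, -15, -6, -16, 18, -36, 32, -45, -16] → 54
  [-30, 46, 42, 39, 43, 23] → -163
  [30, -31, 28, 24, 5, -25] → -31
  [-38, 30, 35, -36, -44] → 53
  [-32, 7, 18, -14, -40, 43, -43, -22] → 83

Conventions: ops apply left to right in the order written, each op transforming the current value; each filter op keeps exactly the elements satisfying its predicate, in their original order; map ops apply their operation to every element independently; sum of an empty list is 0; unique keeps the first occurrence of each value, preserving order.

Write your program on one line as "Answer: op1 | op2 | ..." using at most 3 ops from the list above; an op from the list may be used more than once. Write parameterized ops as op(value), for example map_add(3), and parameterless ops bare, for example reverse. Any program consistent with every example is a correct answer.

map_neg | sum

Check, running the answer program on each example:
  [-14, -7, 48, -25, 42, -28, -47, -45] -> [14, 7, -48, 25, -42, 28, 47, 45] -> 76
  [30, -15, -6, -16, 18, -36, 32, -45, -16] -> [-30, 15, 6, 16, -18, 36, -32, 45, 16] -> 54
  [-30, 46, 42, 39, 43, 23] -> [30, -46, -42, -39, -43, -23] -> -163
  [30, -31, 28, 24, 5, -25] -> [-30, 31, -28, -24, -5, 25] -> -31
  [-38, 30, 35, -36, -44] -> [38, -30, -35, 36, 44] -> 53
  [-32, 7, 18, -14, -40, 43, -43, -22] -> [32, -7, -18, 14, 40, -43, 43, 22] -> 83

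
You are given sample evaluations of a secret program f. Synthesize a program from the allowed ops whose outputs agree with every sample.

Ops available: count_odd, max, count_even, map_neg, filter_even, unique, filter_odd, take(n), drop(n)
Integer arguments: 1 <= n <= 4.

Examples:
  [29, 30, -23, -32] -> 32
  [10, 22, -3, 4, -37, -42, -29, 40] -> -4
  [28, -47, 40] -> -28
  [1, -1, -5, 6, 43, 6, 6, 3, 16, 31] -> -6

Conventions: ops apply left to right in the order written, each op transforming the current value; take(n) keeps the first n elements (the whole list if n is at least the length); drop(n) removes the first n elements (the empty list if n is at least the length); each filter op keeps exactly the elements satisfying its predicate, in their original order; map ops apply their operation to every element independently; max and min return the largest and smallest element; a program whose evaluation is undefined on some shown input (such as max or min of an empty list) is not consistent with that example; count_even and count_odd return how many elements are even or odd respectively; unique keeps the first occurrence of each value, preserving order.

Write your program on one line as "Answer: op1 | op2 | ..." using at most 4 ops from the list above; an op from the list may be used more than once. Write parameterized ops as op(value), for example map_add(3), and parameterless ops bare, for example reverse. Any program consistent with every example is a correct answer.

filter_even | take(3) | map_neg | max

Check, running the answer program on each example:
  [29, 30, -23, -32] -> [30, -32] -> [30, -32] -> [-30, 32] -> 32
  [10, 22, -3, 4, -37, -42, -29, 40] -> [10, 22, 4, -42, 40] -> [10, 22, 4] -> [-10, -22, -4] -> -4
  [28, -47, 40] -> [28, 40] -> [28, 40] -> [-28, -40] -> -28
  [1, -1, -5, 6, 43, 6, 6, 3, 16, 31] -> [6, 6, 6, 16] -> [6, 6, 6] -> [-6, -6, -6] -> -6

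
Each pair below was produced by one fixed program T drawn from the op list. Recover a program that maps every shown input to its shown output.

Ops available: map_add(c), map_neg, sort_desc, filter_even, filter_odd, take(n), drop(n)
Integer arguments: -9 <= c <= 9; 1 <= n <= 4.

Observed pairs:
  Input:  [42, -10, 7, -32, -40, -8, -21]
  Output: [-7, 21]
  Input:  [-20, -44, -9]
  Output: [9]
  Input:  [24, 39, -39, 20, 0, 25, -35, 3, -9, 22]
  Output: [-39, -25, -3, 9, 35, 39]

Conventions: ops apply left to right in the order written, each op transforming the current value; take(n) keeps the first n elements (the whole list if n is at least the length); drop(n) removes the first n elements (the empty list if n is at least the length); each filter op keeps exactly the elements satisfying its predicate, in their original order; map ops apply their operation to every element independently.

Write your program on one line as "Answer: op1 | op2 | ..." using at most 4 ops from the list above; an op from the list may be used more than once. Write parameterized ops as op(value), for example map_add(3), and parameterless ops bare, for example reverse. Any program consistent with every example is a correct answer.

sort_desc | filter_odd | map_neg

Check, running the answer program on each example:
  [42, -10, 7, -32, -40, -8, -21] -> [42, 7, -8, -10, -21, -32, -40] -> [7, -21] -> [-7, 21]
  [-20, -44, -9] -> [-9, -20, -44] -> [-9] -> [9]
  [24, 39, -39, 20, 0, 25, -35, 3, -9, 22] -> [39, 25, 24, 22, 20, 3, 0, -9, -35, -39] -> [39, 25, 3, -9, -35, -39] -> [-39, -25, -3, 9, 35, 39]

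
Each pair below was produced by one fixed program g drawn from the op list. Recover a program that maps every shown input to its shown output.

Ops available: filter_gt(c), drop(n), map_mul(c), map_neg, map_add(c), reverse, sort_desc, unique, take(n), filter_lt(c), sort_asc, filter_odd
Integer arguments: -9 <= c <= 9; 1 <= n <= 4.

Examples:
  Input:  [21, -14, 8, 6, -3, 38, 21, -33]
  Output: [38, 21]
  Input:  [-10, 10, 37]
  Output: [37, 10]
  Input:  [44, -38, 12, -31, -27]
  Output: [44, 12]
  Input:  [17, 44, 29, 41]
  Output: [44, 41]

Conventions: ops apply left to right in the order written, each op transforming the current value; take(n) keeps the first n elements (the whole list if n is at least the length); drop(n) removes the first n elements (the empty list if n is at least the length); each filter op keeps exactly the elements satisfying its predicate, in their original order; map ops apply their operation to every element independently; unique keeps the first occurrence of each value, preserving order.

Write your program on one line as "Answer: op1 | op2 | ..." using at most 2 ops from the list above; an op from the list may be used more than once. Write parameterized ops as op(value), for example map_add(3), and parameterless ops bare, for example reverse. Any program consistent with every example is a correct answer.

sort_desc | take(2)

Check, running the answer program on each example:
  [21, -14, 8, 6, -3, 38, 21, -33] -> [38, 21, 21, 8, 6, -3, -14, -33] -> [38, 21]
  [-10, 10, 37] -> [37, 10, -10] -> [37, 10]
  [44, -38, 12, -31, -27] -> [44, 12, -27, -31, -38] -> [44, 12]
  [17, 44, 29, 41] -> [44, 41, 29, 17] -> [44, 41]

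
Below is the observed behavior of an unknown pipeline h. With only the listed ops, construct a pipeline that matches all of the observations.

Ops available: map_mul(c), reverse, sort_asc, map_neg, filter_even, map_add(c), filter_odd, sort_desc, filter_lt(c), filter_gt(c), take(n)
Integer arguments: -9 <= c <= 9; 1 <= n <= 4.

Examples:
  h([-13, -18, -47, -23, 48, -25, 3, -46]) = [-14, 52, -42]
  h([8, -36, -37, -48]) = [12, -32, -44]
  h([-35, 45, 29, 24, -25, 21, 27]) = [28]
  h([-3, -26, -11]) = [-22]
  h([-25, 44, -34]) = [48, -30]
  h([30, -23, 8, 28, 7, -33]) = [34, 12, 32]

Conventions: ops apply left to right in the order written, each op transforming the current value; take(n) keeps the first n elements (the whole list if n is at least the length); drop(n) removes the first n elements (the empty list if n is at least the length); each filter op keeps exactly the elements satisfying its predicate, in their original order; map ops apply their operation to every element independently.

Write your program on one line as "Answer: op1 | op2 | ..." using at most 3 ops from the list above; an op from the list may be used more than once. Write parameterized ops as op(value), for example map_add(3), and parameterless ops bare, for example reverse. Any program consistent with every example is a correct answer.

map_add(4) | filter_even

Check, running the answer program on each example:
  [-13, -18, -47, -23, 48, -25, 3, -46] -> [-9, -14, -43, -19, 52, -21, 7, -42] -> [-14, 52, -42]
  [8, -36, -37, -48] -> [12, -32, -33, -44] -> [12, -32, -44]
  [-35, 45, 29, 24, -25, 21, 27] -> [-31, 49, 33, 28, -21, 25, 31] -> [28]
  [-3, -26, -11] -> [1, -22, -7] -> [-22]
  [-25, 44, -34] -> [-21, 48, -30] -> [48, -30]
  [30, -23, 8, 28, 7, -33] -> [34, -19, 12, 32, 11, -29] -> [34, 12, 32]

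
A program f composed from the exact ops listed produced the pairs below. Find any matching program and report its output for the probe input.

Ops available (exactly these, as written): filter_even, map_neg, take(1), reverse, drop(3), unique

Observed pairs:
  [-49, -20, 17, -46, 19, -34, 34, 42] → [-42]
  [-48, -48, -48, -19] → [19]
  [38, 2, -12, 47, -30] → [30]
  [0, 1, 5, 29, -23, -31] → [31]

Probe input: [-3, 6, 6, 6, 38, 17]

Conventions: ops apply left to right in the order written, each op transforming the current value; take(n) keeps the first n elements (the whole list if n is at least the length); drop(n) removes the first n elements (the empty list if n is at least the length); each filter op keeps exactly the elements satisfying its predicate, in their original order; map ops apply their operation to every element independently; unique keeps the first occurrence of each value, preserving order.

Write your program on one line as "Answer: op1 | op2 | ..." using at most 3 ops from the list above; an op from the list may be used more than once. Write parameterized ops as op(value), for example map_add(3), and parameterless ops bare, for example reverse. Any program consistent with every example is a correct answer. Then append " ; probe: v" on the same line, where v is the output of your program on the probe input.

reverse | take(1) | map_neg ; probe: [-17]

Check, running the answer program on each example:
  [-49, -20, 17, -46, 19, -34, 34, 42] -> [42, 34, -34, 19, -46, 17, -20, -49] -> [42] -> [-42]
  [-48, -48, -48, -19] -> [-19, -48, -48, -48] -> [-19] -> [19]
  [38, 2, -12, 47, -30] -> [-30, 47, -12, 2, 38] -> [-30] -> [30]
  [0, 1, 5, 29, -23, -31] -> [-31, -23, 29, 5, 1, 0] -> [-31] -> [31]
  probe: [-3, 6, 6, 6, 38, 17] -> [17, 38, 6, 6, 6, -3] -> [17] -> [-17]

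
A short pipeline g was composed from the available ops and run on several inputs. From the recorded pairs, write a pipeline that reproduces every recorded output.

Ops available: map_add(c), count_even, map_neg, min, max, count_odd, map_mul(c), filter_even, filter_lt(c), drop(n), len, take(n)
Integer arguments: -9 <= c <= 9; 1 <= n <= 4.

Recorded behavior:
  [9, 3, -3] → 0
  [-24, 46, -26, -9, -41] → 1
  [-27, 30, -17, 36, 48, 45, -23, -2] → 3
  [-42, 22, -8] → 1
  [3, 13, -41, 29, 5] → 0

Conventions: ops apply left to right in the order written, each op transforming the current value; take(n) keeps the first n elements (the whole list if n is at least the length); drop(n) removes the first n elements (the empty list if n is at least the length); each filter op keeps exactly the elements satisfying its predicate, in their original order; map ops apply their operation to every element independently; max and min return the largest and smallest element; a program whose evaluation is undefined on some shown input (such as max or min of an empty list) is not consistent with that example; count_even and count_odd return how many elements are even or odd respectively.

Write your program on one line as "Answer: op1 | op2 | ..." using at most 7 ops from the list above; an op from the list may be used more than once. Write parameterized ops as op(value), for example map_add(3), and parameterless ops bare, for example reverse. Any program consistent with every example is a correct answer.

filter_even | map_mul(-9) | filter_lt(-1) | map_add(7) | map_add(-9) | len

Check, running the answer program on each example:
  [9, 3, -3] -> [] -> [] -> [] -> [] -> [] -> 0
  [-24, 46, -26, -9, -41] -> [-24, 46, -26] -> [216, -414, 234] -> [-414] -> [-407] -> [-416] -> 1
  [-27, 30, -17, 36, 48, 45, -23, -2] -> [30, 36, 48, -2] -> [-270, -324, -432, 18] -> [-270, -324, -432] -> [-263, -317, -425] -> [-272, -326, -434] -> 3
  [-42, 22, -8] -> [-42, 22, -8] -> [378, -198, 72] -> [-198] -> [-191] -> [-200] -> 1
  [3, 13, -41, 29, 5] -> [] -> [] -> [] -> [] -> [] -> 0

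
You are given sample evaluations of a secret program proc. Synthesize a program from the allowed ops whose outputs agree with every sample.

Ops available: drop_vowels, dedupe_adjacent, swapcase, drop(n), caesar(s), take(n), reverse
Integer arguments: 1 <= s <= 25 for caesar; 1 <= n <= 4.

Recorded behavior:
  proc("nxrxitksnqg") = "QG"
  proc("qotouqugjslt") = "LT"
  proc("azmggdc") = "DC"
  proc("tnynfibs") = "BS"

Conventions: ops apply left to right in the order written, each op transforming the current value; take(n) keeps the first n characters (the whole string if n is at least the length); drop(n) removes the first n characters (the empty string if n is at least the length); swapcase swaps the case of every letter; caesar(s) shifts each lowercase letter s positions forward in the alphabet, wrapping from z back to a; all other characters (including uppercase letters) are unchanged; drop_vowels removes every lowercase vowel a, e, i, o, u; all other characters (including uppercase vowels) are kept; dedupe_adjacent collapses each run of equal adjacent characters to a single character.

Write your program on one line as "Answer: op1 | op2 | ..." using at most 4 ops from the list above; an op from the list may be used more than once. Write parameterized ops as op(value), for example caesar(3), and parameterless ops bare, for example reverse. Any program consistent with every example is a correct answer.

reverse | take(2) | reverse | swapcase

Check, running the answer program on each example:
  "nxrxitksnqg" -> "gqnsktixrxn" -> "gq" -> "qg" -> "QG"
  "qotouqugjslt" -> "tlsjguquotoq" -> "tl" -> "lt" -> "LT"
  "azmggdc" -> "cdggmza" -> "cd" -> "dc" -> "DC"
  "tnynfibs" -> "sbifnynt" -> "sb" -> "bs" -> "BS"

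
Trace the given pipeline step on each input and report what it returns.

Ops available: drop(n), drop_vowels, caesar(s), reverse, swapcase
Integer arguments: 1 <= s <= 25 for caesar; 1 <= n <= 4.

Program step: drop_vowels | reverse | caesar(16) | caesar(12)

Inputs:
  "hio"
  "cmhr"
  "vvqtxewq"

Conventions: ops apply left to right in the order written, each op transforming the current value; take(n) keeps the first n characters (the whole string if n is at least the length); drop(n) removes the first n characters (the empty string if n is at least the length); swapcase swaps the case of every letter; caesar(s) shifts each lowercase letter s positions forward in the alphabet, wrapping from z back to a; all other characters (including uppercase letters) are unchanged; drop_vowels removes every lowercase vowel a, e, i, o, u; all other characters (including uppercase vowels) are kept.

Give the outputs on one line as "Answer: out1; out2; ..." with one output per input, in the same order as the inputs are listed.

"j"; "tjoe"; "syzvsxx"

Execution, op by op:
  "hio" -> "h" -> "h" -> "x" -> "j"
  "cmhr" -> "cmhr" -> "rhmc" -> "hxcs" -> "tjoe"
  "vvqtxewq" -> "vvqtxwq" -> "qwxtqvv" -> "gmnjgll" -> "syzvsxx"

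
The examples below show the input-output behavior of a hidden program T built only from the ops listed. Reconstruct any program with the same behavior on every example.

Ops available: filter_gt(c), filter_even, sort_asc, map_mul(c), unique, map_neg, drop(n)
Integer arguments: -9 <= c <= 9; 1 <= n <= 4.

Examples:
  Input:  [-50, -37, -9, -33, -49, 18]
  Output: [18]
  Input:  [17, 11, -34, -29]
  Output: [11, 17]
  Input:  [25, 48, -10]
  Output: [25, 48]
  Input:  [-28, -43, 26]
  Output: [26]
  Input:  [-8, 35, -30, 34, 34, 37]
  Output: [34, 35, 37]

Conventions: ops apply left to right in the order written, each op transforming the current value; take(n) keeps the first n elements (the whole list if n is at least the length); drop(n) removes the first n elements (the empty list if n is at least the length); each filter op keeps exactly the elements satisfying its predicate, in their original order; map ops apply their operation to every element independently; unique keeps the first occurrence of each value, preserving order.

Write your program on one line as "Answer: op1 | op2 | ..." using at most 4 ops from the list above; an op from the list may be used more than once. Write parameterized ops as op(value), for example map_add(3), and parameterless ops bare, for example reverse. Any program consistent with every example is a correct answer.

sort_asc | unique | filter_gt(8)

Check, running the answer program on each example:
  [-50, -37, -9, -33, -49, 18] -> [-50, -49, -37, -33, -9, 18] -> [-50, -49, -37, -33, -9, 18] -> [18]
  [17, 11, -34, -29] -> [-34, -29, 11, 17] -> [-34, -29, 11, 17] -> [11, 17]
  [25, 48, -10] -> [-10, 25, 48] -> [-10, 25, 48] -> [25, 48]
  [-28, -43, 26] -> [-43, -28, 26] -> [-43, -28, 26] -> [26]
  [-8, 35, -30, 34, 34, 37] -> [-30, -8, 34, 34, 35, 37] -> [-30, -8, 34, 35, 37] -> [34, 35, 37]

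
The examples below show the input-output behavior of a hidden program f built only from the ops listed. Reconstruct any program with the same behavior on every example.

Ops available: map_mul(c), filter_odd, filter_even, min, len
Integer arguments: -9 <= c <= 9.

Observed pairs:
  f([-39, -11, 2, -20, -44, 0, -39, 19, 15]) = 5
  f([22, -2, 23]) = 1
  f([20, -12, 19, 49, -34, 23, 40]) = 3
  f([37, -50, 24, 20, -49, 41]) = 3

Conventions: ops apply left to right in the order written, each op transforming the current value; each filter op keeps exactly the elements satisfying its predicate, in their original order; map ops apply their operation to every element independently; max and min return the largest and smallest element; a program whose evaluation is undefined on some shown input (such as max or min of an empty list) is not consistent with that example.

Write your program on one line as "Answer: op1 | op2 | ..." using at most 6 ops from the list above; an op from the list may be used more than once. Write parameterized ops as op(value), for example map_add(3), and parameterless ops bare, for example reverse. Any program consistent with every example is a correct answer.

filter_odd | map_mul(-9) | map_mul(8) | map_mul(-3) | len

Check, running the answer program on each example:
  [-39, -11, 2, -20, -44, 0, -39, 19, 15] -> [-39, -11, -39, 19, 15] -> [351, 99, 351, -171, -135] -> [2808, 792, 2808, -1368, -1080] -> [-8424, -2376, -8424, 4104, 3240] -> 5
  [22, -2, 23] -> [23] -> [-207] -> [-1656] -> [4968] -> 1
  [20, -12, 19, 49, -34, 23, 40] -> [19, 49, 23] -> [-171, -441, -207] -> [-1368, -3528, -1656] -> [4104, 10584, 4968] -> 3
  [37, -50, 24, 20, -49, 41] -> [37, -49, 41] -> [-333, 441, -369] -> [-2664, 3528, -2952] -> [7992, -10584, 8856] -> 3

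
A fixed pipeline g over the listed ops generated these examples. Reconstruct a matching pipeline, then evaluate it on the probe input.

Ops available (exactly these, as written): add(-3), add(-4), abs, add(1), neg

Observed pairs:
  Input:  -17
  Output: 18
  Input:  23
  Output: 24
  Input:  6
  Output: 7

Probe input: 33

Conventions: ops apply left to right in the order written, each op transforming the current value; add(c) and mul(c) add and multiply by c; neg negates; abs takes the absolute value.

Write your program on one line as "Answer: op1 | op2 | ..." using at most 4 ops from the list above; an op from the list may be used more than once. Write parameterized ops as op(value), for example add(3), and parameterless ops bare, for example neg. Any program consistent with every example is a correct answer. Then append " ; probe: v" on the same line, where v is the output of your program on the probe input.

neg | abs | add(1) ; probe: 34

Check, running the answer program on each example:
  -17 -> 17 -> 17 -> 18
  23 -> -23 -> 23 -> 24
  6 -> -6 -> 6 -> 7
  probe: 33 -> -33 -> 33 -> 34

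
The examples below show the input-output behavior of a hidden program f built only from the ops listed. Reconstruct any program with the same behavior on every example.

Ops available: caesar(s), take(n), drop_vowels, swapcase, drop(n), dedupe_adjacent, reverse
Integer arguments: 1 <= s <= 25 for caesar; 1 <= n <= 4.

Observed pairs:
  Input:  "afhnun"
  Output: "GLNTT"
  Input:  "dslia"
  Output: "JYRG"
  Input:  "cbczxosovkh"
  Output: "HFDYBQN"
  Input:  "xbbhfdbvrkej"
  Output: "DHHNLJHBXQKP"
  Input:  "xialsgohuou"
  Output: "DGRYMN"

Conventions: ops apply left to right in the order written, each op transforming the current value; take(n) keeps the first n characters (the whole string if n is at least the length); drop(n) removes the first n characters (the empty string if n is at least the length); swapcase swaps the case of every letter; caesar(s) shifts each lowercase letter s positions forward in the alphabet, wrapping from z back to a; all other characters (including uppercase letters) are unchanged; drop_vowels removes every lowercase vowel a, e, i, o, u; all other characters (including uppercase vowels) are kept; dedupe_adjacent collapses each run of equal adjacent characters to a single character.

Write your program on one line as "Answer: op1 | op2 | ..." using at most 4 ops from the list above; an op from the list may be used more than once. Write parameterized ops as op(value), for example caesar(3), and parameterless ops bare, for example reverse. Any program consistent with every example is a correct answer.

caesar(6) | drop_vowels | swapcase

Check, running the answer program on each example:
  "afhnun" -> "glntat" -> "glntt" -> "GLNTT"
  "dslia" -> "jyrog" -> "jyrg" -> "JYRG"
  "cbczxosovkh" -> "ihifduyubqn" -> "hfdybqn" -> "HFDYBQN"
  "xbbhfdbvrkej" -> "dhhnljhbxqkp" -> "dhhnljhbxqkp" -> "DHHNLJHBXQKP"
  "xialsgohuou" -> "dogrymunaua" -> "dgrymn" -> "DGRYMN"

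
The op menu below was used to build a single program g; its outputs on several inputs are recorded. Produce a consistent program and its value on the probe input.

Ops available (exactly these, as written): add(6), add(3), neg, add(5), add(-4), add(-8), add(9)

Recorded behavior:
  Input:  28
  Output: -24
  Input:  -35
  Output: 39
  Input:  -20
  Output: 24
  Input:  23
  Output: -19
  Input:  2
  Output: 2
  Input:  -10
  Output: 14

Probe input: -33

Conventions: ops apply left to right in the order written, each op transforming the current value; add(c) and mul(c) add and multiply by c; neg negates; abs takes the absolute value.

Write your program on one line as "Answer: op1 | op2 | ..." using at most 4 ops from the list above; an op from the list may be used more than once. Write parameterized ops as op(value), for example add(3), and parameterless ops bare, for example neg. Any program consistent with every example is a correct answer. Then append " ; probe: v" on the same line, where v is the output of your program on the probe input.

add(5) | neg | add(9) ; probe: 37

Check, running the answer program on each example:
  28 -> 33 -> -33 -> -24
  -35 -> -30 -> 30 -> 39
  -20 -> -15 -> 15 -> 24
  23 -> 28 -> -28 -> -19
  2 -> 7 -> -7 -> 2
  -10 -> -5 -> 5 -> 14
  probe: -33 -> -28 -> 28 -> 37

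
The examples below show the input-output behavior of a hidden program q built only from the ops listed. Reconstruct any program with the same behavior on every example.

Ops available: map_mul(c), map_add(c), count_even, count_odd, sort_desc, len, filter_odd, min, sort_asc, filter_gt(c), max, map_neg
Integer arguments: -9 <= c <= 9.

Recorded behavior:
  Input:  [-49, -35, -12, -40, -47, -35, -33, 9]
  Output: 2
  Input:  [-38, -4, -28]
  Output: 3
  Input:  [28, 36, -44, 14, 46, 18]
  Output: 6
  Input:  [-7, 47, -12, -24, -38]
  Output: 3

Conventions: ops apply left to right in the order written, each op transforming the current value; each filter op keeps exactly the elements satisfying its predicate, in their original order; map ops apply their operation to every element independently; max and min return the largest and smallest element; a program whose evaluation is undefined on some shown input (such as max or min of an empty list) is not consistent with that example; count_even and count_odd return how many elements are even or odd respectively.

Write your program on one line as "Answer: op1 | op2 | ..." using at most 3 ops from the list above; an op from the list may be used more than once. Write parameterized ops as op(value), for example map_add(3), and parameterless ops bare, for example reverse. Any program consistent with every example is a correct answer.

map_add(5) | sort_desc | count_odd

Check, running the answer program on each example:
  [-49, -35, -12, -40, -47, -35, -33, 9] -> [-44, -30, -7, -35, -42, -30, -28, 14] -> [14, -7, -28, -30, -30, -35, -42, -44] -> 2
  [-38, -4, -28] -> [-33, 1, -23] -> [1, -23, -33] -> 3
  [28, 36, -44, 14, 46, 18] -> [33, 41, -39, 19, 51, 23] -> [51, 41, 33, 23, 19, -39] -> 6
  [-7, 47, -12, -24, -38] -> [-2, 52, -7, -19, -33] -> [52, -2, -7, -19, -33] -> 3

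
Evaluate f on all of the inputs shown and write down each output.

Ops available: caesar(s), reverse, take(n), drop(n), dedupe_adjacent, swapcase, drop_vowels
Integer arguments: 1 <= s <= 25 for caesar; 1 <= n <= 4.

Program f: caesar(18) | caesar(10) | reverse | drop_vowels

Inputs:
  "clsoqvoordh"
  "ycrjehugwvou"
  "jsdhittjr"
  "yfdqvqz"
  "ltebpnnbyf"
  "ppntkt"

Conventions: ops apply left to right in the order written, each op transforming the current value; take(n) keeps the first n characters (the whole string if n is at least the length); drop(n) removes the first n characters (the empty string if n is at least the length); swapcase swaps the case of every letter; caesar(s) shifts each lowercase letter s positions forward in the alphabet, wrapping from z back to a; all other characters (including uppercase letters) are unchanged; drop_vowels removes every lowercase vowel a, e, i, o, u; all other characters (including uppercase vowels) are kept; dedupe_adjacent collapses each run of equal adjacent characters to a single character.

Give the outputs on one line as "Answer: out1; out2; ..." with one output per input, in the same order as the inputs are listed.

Execution, op by op:
  "clsoqvoordh" -> "udkginggjvz" -> "enuqsxqqtfj" -> "jftqqxsqune" -> "jftqqxsqn"
  "ycrjehugwvou" -> "qujbwzmyongm" -> "aetlgjwiyxqw" -> "wqxyiwjgltea" -> "wqxywjglt"
  "jsdhittjr" -> "bkvzallbj" -> "lufjkvvlt" -> "tlvvkjful" -> "tlvvkjfl"
  "yfdqvqz" -> "qxvinir" -> "ahfsxsb" -> "bsxsfha" -> "bsxsfh"
  "ltebpnnbyf" -> "dlwthfftqx" -> "nvgdrppdah" -> "hadpprdgvn" -> "hdpprdgvn"
  "ppntkt" -> "hhflcl" -> "rrpvmv" -> "vmvprr" -> "vmvprr"

"jftqqxsqn"; "wqxywjglt"; "tlvvkjfl"; "bsxsfh"; "hdpprdgvn"; "vmvprr"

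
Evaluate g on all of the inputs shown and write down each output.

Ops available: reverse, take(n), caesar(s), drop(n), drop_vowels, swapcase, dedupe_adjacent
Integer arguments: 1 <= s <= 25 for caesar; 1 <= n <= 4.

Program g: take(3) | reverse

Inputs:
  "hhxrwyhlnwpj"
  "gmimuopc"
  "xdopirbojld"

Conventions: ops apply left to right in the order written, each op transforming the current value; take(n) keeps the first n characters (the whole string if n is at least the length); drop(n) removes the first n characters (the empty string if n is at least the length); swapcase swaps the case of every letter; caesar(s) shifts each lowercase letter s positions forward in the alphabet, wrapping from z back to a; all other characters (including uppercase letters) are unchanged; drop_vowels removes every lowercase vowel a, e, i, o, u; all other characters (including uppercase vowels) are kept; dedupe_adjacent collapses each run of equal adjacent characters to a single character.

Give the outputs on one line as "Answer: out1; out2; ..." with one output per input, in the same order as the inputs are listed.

"xhh"; "img"; "odx"

Execution, op by op:
  "hhxrwyhlnwpj" -> "hhx" -> "xhh"
  "gmimuopc" -> "gmi" -> "img"
  "xdopirbojld" -> "xdo" -> "odx"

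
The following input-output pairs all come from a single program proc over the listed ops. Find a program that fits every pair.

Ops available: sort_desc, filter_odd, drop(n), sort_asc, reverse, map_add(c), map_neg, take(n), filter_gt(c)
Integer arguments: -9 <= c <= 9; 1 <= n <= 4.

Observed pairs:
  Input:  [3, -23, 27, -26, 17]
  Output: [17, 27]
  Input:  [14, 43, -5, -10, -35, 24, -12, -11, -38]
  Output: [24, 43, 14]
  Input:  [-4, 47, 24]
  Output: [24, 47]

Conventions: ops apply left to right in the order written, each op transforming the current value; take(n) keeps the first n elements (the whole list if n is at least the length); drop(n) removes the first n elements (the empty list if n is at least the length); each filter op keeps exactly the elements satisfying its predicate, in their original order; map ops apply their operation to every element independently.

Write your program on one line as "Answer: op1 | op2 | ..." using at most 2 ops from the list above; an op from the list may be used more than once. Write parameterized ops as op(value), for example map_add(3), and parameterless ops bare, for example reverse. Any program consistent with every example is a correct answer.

filter_gt(5) | reverse

Check, running the answer program on each example:
  [3, -23, 27, -26, 17] -> [27, 17] -> [17, 27]
  [14, 43, -5, -10, -35, 24, -12, -11, -38] -> [14, 43, 24] -> [24, 43, 14]
  [-4, 47, 24] -> [47, 24] -> [24, 47]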